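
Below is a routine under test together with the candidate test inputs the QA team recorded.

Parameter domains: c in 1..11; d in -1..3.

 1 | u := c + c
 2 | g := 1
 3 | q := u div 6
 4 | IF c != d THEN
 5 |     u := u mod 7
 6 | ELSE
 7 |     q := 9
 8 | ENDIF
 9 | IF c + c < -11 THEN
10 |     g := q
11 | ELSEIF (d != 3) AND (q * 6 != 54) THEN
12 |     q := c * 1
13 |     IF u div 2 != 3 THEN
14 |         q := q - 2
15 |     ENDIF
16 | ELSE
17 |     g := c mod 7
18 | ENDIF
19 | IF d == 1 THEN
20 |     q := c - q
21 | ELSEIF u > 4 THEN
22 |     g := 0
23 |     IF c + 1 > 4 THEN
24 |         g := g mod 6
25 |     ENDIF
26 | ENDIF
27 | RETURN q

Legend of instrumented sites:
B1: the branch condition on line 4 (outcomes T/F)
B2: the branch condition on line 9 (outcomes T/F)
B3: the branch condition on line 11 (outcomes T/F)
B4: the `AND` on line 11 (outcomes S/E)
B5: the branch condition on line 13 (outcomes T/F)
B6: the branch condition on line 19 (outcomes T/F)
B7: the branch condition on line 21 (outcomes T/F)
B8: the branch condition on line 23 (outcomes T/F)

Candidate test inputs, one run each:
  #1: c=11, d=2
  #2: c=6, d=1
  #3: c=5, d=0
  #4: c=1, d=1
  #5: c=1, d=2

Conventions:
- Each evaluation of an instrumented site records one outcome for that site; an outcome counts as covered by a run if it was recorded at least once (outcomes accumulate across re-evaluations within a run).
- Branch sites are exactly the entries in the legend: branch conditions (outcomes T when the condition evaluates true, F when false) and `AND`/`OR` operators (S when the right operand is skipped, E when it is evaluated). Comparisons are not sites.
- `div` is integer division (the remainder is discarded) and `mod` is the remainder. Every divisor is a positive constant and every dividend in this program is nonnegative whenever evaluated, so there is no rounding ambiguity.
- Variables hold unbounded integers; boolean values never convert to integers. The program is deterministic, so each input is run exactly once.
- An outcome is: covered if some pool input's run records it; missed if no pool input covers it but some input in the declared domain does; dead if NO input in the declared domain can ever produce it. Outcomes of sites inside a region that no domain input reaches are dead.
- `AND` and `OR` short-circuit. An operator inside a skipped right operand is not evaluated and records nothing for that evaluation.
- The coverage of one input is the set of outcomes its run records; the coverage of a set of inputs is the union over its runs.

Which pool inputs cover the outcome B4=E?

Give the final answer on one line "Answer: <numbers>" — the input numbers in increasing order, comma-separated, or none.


input #1 (c=11, d=2): produces B4=E
input #2 (c=6, d=1): produces B4=E
input #3 (c=5, d=0): produces B4=E
input #4 (c=1, d=1): produces B4=E
input #5 (c=1, d=2): produces B4=E
Answer: 1, 2, 3, 4, 5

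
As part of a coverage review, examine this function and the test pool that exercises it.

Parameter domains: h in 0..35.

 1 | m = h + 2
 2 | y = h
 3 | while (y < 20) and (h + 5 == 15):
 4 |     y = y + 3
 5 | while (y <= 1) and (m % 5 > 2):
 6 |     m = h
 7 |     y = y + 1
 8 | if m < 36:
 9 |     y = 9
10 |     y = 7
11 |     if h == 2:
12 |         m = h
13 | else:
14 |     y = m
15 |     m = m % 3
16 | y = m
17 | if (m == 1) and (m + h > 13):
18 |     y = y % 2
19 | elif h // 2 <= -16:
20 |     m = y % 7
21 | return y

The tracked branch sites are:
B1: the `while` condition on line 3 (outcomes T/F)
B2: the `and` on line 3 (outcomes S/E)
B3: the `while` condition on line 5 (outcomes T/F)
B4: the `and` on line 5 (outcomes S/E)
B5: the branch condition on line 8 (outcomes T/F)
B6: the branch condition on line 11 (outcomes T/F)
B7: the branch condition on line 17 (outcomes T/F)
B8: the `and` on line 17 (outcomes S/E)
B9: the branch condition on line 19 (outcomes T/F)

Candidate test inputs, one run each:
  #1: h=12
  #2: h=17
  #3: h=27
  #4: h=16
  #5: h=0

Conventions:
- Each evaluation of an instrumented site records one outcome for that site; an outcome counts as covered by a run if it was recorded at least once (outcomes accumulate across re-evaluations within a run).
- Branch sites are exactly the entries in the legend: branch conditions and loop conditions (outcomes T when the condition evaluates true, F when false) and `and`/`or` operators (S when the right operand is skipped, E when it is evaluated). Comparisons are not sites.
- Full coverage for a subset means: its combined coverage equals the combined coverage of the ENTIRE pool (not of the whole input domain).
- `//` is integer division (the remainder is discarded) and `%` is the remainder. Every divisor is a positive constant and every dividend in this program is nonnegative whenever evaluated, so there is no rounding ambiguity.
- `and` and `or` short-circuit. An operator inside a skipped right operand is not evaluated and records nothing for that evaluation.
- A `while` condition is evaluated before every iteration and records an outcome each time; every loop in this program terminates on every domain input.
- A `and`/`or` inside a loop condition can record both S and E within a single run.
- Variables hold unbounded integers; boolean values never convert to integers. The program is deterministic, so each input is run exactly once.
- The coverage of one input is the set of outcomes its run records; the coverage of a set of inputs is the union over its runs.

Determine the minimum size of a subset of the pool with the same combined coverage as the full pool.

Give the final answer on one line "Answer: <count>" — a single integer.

input #1 (h=12): events B2->E, B1->F, B4->S, B3->F, B5->T, B6->F, B8->S, B7->F, B9->F; covers B1=F, B2=E, B3=F, B4=S, B5=T, B6=F, B7=F, B8=S, B9=F
input #2 (h=17): events B2->E, B1->F, B4->S, B3->F, B5->T, B6->F, B8->S, B7->F, B9->F; covers B1=F, B2=E, B3=F, B4=S, B5=T, B6=F, B7=F, B8=S, B9=F
input #3 (h=27): events B2->S, B1->F, B4->S, B3->F, B5->T, B6->F, B8->S, B7->F, B9->F; covers B1=F, B2=S, B3=F, B4=S, B5=T, B6=F, B7=F, B8=S, B9=F
input #4 (h=16): events B2->E, B1->F, B4->S, B3->F, B5->T, B6->F, B8->S, B7->F, B9->F; covers B1=F, B2=E, B3=F, B4=S, B5=T, B6=F, B7=F, B8=S, B9=F
input #5 (h=0): events B2->E, B1->F, B4->E, B3->F, B5->T, B6->F, B8->S, B7->F, B9->F; covers B1=F, B2=E, B3=F, B4=E, B5=T, B6=F, B7=F, B8=S, B9=F
the full pool covers 11 outcomes: B1=F, B2=S, B2=E, B3=F, B4=S, B4=E, B5=T, B6=F, B7=F, B8=S, B9=F
checked all size-1 subsets: none covers 11 outcomes (max 9/11)
at size 2, {3, 5} reaches all 11 outcomes; every lexicographically earlier size-2 subset fails

Answer: 2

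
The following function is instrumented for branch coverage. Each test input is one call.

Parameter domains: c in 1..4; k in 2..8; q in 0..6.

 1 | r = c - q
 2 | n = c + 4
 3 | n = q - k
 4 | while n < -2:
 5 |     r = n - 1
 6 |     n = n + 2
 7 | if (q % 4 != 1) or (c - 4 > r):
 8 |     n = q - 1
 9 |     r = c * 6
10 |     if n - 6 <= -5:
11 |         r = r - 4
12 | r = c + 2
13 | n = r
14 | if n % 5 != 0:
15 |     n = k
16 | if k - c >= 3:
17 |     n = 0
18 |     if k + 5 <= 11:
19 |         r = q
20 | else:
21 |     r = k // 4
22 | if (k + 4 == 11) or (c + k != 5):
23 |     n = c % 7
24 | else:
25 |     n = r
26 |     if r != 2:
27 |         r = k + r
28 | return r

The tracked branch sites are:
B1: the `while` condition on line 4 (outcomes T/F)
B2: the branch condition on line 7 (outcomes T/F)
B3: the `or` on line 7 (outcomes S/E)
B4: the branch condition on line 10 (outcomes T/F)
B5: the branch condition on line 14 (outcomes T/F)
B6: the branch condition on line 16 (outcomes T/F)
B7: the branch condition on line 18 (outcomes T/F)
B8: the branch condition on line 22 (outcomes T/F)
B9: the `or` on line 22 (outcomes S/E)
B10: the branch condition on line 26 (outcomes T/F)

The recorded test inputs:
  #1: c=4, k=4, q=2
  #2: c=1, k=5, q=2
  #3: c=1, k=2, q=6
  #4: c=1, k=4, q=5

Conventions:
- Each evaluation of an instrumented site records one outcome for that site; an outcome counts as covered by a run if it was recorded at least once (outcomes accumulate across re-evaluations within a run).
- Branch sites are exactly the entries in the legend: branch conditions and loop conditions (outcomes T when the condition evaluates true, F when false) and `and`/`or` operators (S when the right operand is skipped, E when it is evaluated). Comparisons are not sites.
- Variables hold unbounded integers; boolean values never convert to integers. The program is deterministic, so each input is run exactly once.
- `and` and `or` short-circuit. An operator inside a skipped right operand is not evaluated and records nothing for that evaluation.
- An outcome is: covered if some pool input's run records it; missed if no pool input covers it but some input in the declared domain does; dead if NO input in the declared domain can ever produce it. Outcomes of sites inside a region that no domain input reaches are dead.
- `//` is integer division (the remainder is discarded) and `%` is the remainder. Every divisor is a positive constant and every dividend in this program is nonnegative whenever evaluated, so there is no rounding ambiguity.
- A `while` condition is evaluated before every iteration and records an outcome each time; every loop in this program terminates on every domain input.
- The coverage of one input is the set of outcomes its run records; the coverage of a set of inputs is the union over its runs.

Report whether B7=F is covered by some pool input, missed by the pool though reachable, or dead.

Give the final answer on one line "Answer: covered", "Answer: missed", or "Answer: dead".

no pool input records B7=F
but domain input (c=1, k=7, q=0) does record it -> reachable, so missed

Answer: missed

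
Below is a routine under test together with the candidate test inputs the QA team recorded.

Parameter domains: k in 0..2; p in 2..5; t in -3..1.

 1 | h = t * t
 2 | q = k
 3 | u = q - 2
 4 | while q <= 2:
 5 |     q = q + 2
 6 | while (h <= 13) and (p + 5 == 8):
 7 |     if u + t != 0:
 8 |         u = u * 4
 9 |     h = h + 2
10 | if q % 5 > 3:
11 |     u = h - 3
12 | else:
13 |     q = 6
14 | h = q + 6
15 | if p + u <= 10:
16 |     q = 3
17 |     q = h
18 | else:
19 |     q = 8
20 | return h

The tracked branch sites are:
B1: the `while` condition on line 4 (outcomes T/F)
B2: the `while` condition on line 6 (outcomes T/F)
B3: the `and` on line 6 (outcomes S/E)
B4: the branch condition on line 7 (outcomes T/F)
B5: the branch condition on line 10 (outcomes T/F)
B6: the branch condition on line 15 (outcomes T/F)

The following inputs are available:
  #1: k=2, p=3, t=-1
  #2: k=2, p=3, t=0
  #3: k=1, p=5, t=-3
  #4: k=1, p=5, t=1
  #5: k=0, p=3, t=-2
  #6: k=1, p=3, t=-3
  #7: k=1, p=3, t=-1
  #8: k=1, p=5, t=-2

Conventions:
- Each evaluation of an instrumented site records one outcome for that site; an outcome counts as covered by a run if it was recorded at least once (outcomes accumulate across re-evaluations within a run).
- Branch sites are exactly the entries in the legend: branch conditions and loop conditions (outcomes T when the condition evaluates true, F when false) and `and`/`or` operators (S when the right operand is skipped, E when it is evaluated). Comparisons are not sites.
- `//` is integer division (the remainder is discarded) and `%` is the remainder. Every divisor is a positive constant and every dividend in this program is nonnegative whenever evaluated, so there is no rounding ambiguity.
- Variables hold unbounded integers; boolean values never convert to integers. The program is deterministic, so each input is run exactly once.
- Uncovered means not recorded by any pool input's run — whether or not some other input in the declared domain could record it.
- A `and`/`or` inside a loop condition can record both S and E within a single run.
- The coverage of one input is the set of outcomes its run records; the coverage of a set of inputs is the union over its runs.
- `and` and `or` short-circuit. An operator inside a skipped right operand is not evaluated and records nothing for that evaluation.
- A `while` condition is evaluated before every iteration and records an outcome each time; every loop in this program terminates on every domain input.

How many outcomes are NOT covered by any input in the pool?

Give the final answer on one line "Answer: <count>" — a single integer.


input #1, k=2, p=3, t=-1: events B1->T, B1->F, B3->E, B2->T, B4->T, B3->E, B2->T, B4->T, B3->E, B2->T, B4->T, B3->E, B2->T, B4->T, ...; outcomes B1=T, B1=F, B2=T, B2=F, B3=S, B3=E, B4=T, B5=T, B6=F
input #2, k=2, p=3, t=0: events B1->T, B1->F, B3->E, B2->T, B4->F, B3->E, B2->T, B4->F, B3->E, B2->T, B4->F, B3->E, B2->T, B4->F, ...; outcomes B1=T, B1=F, B2=T, B2=F, B3=S, B3=E, B4=F, B5=T, B6=F
input #3, k=1, p=5, t=-3: events B1->T, B1->F, B3->E, B2->F, B5->F, B6->T; outcomes B1=T, B1=F, B2=F, B3=E, B5=F, B6=T
input #4, k=1, p=5, t=1: events B1->T, B1->F, B3->E, B2->F, B5->F, B6->T; outcomes B1=T, B1=F, B2=F, B3=E, B5=F, B6=T
input #5, k=0, p=3, t=-2: events B1->T, B1->T, B1->F, B3->E, B2->T, B4->T, B3->E, B2->T, B4->T, B3->E, B2->T, B4->T, B3->E, B2->T, ...; outcomes B1=T, B1=F, B2=T, B2=F, B3=S, B3=E, B4=T, B5=T, B6=F
input #6, k=1, p=3, t=-3: events B1->T, B1->F, B3->E, B2->T, B4->T, B3->E, B2->T, B4->T, B3->E, B2->T, B4->T, B3->S, B2->F, B5->F, ...; outcomes B1=T, B1=F, B2=T, B2=F, B3=S, B3=E, B4=T, B5=F, B6=T
input #7, k=1, p=3, t=-1: events B1->T, B1->F, B3->E, B2->T, B4->T, B3->E, B2->T, B4->T, B3->E, B2->T, B4->T, B3->E, B2->T, B4->T, ...; outcomes B1=T, B1=F, B2=T, B2=F, B3=S, B3=E, B4=T, B5=F, B6=T
input #8, k=1, p=5, t=-2: events B1->T, B1->F, B3->E, B2->F, B5->F, B6->T; outcomes B1=T, B1=F, B2=F, B3=E, B5=F, B6=T
union over the pool: B1=T, B1=F, B2=T, B2=F, B3=S, B3=E, B4=T, B4=F, B5=T, B5=F, B6=T, B6=F
uncovered (0 of 12): none
Answer: 0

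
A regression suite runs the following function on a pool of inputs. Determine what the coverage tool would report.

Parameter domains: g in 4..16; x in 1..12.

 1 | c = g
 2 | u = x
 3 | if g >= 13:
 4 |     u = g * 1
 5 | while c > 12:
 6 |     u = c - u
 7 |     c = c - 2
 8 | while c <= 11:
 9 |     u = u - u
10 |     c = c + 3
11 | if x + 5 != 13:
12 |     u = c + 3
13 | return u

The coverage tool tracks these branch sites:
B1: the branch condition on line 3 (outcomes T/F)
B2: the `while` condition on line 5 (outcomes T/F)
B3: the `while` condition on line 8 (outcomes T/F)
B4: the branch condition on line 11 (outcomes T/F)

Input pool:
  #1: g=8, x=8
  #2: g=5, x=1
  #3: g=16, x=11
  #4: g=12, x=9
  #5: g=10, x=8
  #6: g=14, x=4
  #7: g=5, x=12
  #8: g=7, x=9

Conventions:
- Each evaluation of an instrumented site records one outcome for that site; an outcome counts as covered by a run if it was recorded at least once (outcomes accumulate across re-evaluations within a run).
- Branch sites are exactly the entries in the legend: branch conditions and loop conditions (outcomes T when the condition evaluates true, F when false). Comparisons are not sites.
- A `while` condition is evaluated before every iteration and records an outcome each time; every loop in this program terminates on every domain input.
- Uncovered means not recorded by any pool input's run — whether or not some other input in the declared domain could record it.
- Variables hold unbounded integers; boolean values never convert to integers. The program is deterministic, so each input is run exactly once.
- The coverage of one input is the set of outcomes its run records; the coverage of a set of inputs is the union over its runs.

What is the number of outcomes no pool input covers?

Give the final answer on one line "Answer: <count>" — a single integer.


test 1 (g=8, x=8) fires B1->F, B2->F, B3->T, B3->T, B3->F, B4->F; hits B1=F, B2=F, B3=T, B3=F, B4=F
test 2 (g=5, x=1) fires B1->F, B2->F, B3->T, B3->T, B3->T, B3->F, B4->T; hits B1=F, B2=F, B3=T, B3=F, B4=T
test 3 (g=16, x=11) fires B1->T, B2->T, B2->T, B2->F, B3->F, B4->T; hits B1=T, B2=T, B2=F, B3=F, B4=T
test 4 (g=12, x=9) fires B1->F, B2->F, B3->F, B4->T; hits B1=F, B2=F, B3=F, B4=T
test 5 (g=10, x=8) fires B1->F, B2->F, B3->T, B3->F, B4->F; hits B1=F, B2=F, B3=T, B3=F, B4=F
test 6 (g=14, x=4) fires B1->T, B2->T, B2->F, B3->F, B4->T; hits B1=T, B2=T, B2=F, B3=F, B4=T
test 7 (g=5, x=12) fires B1->F, B2->F, B3->T, B3->T, B3->T, B3->F, B4->T; hits B1=F, B2=F, B3=T, B3=F, B4=T
test 8 (g=7, x=9) fires B1->F, B2->F, B3->T, B3->T, B3->F, B4->T; hits B1=F, B2=F, B3=T, B3=F, B4=T
union over the pool: B1=T, B1=F, B2=T, B2=F, B3=T, B3=F, B4=T, B4=F
uncovered (0 of 8): none
Answer: 0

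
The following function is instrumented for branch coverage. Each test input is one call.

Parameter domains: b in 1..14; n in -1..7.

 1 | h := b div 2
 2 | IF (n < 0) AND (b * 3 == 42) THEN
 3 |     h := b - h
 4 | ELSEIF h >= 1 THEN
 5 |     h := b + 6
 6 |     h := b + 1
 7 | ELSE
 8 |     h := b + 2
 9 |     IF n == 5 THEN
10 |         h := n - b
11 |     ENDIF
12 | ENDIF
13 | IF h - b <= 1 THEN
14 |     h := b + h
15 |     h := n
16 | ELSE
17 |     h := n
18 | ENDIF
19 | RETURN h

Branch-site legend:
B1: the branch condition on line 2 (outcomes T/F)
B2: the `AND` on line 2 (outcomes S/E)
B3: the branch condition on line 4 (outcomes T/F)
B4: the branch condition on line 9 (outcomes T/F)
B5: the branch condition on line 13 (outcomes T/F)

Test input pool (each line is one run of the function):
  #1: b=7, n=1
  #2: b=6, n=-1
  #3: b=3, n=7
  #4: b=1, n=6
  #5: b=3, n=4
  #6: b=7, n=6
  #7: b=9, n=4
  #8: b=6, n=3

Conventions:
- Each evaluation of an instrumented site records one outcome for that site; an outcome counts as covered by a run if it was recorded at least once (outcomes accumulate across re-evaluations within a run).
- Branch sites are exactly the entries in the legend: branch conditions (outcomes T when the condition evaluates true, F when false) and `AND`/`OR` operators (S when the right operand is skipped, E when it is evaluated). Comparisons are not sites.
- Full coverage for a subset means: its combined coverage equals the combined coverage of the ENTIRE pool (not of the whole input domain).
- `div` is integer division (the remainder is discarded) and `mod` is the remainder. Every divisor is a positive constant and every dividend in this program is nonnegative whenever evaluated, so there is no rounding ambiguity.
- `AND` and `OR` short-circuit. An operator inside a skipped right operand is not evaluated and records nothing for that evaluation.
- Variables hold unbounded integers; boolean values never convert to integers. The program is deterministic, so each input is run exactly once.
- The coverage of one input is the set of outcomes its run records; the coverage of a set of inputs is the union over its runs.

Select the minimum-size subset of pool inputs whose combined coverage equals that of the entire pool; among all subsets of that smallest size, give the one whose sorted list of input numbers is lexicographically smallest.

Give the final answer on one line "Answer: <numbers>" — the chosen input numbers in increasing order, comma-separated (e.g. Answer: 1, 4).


input #1, b=7, n=1: events B2->S, B1->F, B3->T, B5->T; outcomes B1=F, B2=S, B3=T, B5=T
input #2, b=6, n=-1: events B2->E, B1->F, B3->T, B5->T; outcomes B1=F, B2=E, B3=T, B5=T
input #3, b=3, n=7: events B2->S, B1->F, B3->T, B5->T; outcomes B1=F, B2=S, B3=T, B5=T
input #4, b=1, n=6: events B2->S, B1->F, B3->F, B4->F, B5->F; outcomes B1=F, B2=S, B3=F, B4=F, B5=F
input #5, b=3, n=4: events B2->S, B1->F, B3->T, B5->T; outcomes B1=F, B2=S, B3=T, B5=T
input #6, b=7, n=6: events B2->S, B1->F, B3->T, B5->T; outcomes B1=F, B2=S, B3=T, B5=T
input #7, b=9, n=4: events B2->S, B1->F, B3->T, B5->T; outcomes B1=F, B2=S, B3=T, B5=T
input #8, b=6, n=3: events B2->S, B1->F, B3->T, B5->T; outcomes B1=F, B2=S, B3=T, B5=T
pool-wide coverage (8 outcomes): B1=F, B2=S, B2=E, B3=T, B3=F, B4=F, B5=T, B5=F
every size-1 subset falls short of the 8 outcomes (best: 5/8)
the canonical winner is {2, 4}: size 2, full 8-outcome coverage, earliest index list among size-2 covers
Answer: 2, 4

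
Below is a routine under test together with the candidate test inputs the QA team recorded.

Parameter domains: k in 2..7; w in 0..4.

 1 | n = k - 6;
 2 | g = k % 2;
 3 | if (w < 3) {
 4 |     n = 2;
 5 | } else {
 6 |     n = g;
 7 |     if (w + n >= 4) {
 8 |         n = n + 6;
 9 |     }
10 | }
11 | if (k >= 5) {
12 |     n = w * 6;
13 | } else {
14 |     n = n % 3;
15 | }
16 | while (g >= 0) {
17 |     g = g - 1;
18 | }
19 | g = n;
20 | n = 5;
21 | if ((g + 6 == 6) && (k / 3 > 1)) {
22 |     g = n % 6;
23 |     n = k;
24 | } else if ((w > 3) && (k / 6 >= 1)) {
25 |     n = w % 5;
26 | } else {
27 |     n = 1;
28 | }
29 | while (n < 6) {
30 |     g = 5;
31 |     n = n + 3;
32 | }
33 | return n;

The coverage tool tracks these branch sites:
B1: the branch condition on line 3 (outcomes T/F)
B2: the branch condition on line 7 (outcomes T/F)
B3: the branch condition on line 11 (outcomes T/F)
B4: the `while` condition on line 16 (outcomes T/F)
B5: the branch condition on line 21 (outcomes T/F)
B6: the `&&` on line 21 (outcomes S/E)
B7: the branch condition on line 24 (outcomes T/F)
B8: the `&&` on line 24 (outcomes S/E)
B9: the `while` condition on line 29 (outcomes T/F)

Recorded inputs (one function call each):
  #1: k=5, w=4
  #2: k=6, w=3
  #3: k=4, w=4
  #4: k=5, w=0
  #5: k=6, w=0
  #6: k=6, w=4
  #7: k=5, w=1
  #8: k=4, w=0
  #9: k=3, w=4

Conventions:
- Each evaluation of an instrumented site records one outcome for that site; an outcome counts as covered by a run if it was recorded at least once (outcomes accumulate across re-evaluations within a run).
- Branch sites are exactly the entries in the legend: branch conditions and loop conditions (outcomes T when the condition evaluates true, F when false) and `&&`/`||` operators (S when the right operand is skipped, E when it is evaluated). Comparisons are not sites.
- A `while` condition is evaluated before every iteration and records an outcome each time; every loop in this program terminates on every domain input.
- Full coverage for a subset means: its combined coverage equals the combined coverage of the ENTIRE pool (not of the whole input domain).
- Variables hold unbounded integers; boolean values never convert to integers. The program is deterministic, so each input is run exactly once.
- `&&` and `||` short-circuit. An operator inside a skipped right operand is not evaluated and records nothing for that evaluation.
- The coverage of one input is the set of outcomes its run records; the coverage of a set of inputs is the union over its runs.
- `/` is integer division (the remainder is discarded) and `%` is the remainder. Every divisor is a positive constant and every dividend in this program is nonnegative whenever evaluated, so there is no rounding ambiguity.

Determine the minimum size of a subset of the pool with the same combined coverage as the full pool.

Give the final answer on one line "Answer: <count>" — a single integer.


#1 (k=5, w=4) -> B1->F, B2->T, B3->T, B4->T, B4->T, B4->F, B6->S, B5->F, B8->E, B7->F, B9->T, B9->T, B9->F; covered: B1=F, B2=T, B3=T, B4=T, B4=F, B5=F, B6=S, B7=F, B8=E, B9=T, B9=F
#2 (k=6, w=3) -> B1->F, B2->F, B3->T, B4->T, B4->F, B6->S, B5->F, B8->S, B7->F, B9->T, B9->T, B9->F; covered: B1=F, B2=F, B3=T, B4=T, B4=F, B5=F, B6=S, B7=F, B8=S, B9=T, B9=F
#3 (k=4, w=4) -> B1->F, B2->T, B3->F, B4->T, B4->F, B6->E, B5->F, B8->E, B7->F, B9->T, B9->T, B9->F; covered: B1=F, B2=T, B3=F, B4=T, B4=F, B5=F, B6=E, B7=F, B8=E, B9=T, B9=F
#4 (k=5, w=0) -> B1->T, B3->T, B4->T, B4->T, B4->F, B6->E, B5->F, B8->S, B7->F, B9->T, B9->T, B9->F; covered: B1=T, B3=T, B4=T, B4=F, B5=F, B6=E, B7=F, B8=S, B9=T, B9=F
#5 (k=6, w=0) -> B1->T, B3->T, B4->T, B4->F, B6->E, B5->T, B9->F; covered: B1=T, B3=T, B4=T, B4=F, B5=T, B6=E, B9=F
#6 (k=6, w=4) -> B1->F, B2->T, B3->T, B4->T, B4->F, B6->S, B5->F, B8->E, B7->T, B9->T, B9->F; covered: B1=F, B2=T, B3=T, B4=T, B4=F, B5=F, B6=S, B7=T, B8=E, B9=T, B9=F
#7 (k=5, w=1) -> B1->T, B3->T, B4->T, B4->T, B4->F, B6->S, B5->F, B8->S, B7->F, B9->T, B9->T, B9->F; covered: B1=T, B3=T, B4=T, B4=F, B5=F, B6=S, B7=F, B8=S, B9=T, B9=F
#8 (k=4, w=0) -> B1->T, B3->F, B4->T, B4->F, B6->S, B5->F, B8->S, B7->F, B9->T, B9->T, B9->F; covered: B1=T, B3=F, B4=T, B4=F, B5=F, B6=S, B7=F, B8=S, B9=T, B9=F
#9 (k=3, w=4) -> B1->F, B2->T, B3->F, B4->T, B4->T, B4->F, B6->S, B5->F, B8->E, B7->F, B9->T, B9->T, B9->F; covered: B1=F, B2=T, B3=F, B4=T, B4=F, B5=F, B6=S, B7=F, B8=E, B9=T, B9=F
union over all inputs: B1=T, B1=F, B2=T, B2=F, B3=T, B3=F, B4=T, B4=F, B5=T, B5=F, B6=S, B6=E, B7=T, B7=F, B8=S, B8=E, B9=T, B9=F (18 outcomes)
every size-1 subset falls short of the 18 outcomes (best: 11/18)
every size-2 subset falls short of the 18 outcomes (best: 15/18)
every size-3 subset falls short of the 18 outcomes (best: 17/18)
inputs {2, 3, 5, 6} (size 4) cover everything; no size-4 subset with a lexicographically smaller index list covers all 18
Answer: 4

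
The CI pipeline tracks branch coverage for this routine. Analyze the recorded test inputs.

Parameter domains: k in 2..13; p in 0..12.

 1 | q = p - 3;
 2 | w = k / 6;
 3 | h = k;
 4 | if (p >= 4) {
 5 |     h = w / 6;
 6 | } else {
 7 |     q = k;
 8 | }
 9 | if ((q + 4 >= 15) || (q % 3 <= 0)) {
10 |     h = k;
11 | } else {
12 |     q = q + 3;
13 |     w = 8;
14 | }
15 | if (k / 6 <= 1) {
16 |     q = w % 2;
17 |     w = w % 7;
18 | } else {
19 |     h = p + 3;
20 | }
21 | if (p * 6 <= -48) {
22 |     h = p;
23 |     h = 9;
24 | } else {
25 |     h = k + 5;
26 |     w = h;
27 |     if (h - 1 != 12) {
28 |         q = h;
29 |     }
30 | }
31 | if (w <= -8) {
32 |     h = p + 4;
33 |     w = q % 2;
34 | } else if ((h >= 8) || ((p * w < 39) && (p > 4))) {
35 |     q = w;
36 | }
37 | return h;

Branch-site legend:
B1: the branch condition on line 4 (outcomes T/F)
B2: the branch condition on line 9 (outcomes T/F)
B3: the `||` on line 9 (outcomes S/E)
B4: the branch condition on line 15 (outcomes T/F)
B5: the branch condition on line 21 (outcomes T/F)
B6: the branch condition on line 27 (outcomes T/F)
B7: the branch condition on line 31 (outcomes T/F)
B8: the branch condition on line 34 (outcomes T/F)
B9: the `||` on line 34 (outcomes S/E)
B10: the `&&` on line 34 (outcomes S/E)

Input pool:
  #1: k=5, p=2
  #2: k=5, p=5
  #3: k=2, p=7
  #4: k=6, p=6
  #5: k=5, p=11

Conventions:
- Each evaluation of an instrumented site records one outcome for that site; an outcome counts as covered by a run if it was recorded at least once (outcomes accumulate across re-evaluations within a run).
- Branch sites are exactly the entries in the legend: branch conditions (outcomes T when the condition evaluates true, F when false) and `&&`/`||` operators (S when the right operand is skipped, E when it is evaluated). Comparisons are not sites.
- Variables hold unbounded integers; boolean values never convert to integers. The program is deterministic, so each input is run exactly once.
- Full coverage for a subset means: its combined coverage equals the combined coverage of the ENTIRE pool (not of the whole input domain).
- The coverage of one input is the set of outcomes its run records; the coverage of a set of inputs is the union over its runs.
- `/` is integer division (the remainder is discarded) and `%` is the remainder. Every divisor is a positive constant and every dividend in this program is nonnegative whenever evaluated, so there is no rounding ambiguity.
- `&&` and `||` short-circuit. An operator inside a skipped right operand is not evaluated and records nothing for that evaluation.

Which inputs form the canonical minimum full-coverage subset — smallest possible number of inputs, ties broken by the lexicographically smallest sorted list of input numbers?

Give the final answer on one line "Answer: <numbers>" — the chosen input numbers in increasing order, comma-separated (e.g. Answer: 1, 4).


input #1 (k=5, p=2): covers B1=F, B2=F, B3=E, B4=T, B5=F, B6=T, B7=F, B8=T, B9=S
input #2 (k=5, p=5): covers B1=T, B2=F, B3=E, B4=T, B5=F, B6=T, B7=F, B8=T, B9=S
input #3 (k=2, p=7): covers B1=T, B2=F, B3=E, B4=T, B5=F, B6=T, B7=F, B8=F, B9=E, B10=S
input #4 (k=6, p=6): covers B1=T, B2=T, B3=E, B4=T, B5=F, B6=T, B7=F, B8=T, B9=S
input #5 (k=5, p=11): covers B1=T, B2=F, B3=E, B4=T, B5=F, B6=T, B7=F, B8=T, B9=S
the full pool covers 14 outcomes: B1=T, B1=F, B2=T, B2=F, B3=E, B4=T, B5=F, B6=T, B7=F, B8=T, B8=F, B9=S, B9=E, B10=S
no size-1 subset reaches all 14 outcomes (best union: 10/14)
no size-2 subset reaches all 14 outcomes (best union: 13/14)
the canonical winner is {1, 3, 4}: size 3, full 14-outcome coverage, earliest index list among size-3 covers
Answer: 1, 3, 4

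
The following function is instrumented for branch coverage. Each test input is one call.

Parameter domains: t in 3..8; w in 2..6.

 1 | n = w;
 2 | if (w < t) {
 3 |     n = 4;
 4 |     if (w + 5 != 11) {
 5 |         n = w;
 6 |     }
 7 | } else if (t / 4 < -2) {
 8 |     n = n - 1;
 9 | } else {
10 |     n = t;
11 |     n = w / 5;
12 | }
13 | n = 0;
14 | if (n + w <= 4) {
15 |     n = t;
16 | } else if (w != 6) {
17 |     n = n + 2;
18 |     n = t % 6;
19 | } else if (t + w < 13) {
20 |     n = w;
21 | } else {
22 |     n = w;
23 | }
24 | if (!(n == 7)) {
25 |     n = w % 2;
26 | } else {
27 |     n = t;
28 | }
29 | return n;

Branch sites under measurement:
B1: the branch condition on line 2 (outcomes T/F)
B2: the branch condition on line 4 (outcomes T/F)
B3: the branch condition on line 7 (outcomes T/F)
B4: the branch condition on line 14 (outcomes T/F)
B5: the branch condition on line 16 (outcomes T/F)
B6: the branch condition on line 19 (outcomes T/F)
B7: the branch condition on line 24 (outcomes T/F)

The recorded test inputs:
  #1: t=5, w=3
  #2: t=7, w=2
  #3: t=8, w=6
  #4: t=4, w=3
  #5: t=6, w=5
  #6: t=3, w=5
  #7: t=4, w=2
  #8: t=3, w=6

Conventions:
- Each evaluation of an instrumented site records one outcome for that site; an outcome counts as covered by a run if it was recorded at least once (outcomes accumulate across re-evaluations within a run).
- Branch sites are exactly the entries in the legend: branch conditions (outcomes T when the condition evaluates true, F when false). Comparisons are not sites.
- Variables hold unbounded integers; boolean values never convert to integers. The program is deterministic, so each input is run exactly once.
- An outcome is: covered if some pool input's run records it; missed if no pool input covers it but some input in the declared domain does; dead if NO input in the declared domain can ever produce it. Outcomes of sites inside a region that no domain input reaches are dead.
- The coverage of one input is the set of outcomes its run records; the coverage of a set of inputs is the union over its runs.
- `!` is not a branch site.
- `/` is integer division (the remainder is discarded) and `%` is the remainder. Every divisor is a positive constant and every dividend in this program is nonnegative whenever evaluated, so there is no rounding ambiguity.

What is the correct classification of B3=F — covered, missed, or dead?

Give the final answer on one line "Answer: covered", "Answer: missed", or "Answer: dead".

B3=F is recorded by pool input(s) 6, 8 -> covered

Answer: covered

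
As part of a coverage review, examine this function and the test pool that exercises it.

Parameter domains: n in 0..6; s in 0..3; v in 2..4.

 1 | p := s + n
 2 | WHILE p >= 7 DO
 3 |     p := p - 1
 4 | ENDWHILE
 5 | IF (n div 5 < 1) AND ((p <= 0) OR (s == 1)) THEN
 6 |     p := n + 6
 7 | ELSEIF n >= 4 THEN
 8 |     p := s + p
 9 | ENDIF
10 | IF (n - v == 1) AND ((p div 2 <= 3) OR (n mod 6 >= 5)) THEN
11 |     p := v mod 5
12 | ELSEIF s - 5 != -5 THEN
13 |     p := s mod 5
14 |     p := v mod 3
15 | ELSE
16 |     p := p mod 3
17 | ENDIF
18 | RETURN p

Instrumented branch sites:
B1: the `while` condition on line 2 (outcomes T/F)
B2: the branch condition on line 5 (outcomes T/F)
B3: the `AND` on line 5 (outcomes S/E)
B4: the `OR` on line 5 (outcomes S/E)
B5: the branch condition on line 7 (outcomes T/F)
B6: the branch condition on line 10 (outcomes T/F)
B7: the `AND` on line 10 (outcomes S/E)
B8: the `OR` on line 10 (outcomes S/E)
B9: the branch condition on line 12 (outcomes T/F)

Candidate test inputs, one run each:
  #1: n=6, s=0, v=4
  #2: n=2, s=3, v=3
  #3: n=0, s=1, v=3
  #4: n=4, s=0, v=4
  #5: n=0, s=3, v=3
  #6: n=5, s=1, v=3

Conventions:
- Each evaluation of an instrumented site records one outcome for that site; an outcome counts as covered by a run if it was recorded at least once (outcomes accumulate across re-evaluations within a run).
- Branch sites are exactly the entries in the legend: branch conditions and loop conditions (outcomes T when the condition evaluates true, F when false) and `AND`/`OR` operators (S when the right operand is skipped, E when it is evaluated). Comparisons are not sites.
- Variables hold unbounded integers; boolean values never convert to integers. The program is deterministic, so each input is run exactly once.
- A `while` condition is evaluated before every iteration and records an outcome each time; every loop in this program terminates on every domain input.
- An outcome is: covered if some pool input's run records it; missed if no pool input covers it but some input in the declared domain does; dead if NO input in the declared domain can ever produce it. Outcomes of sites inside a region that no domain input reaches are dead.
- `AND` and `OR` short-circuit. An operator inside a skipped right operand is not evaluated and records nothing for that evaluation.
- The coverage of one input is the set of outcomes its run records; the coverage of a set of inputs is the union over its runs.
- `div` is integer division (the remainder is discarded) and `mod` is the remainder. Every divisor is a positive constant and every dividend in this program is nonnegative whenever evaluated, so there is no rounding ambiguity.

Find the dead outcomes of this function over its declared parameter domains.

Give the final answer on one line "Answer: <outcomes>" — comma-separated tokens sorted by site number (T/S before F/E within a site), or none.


running all 84 domain inputs and tallying outcomes:
  reachable outcomes have witnesses, e.g. B1=T (e.g. n=4, s=3, v=2), B1=F (e.g. n=0, s=0, v=2), B2=T (e.g. n=0, s=0, v=2), B2=F (e.g. n=0, s=2, v=2)
Answer: none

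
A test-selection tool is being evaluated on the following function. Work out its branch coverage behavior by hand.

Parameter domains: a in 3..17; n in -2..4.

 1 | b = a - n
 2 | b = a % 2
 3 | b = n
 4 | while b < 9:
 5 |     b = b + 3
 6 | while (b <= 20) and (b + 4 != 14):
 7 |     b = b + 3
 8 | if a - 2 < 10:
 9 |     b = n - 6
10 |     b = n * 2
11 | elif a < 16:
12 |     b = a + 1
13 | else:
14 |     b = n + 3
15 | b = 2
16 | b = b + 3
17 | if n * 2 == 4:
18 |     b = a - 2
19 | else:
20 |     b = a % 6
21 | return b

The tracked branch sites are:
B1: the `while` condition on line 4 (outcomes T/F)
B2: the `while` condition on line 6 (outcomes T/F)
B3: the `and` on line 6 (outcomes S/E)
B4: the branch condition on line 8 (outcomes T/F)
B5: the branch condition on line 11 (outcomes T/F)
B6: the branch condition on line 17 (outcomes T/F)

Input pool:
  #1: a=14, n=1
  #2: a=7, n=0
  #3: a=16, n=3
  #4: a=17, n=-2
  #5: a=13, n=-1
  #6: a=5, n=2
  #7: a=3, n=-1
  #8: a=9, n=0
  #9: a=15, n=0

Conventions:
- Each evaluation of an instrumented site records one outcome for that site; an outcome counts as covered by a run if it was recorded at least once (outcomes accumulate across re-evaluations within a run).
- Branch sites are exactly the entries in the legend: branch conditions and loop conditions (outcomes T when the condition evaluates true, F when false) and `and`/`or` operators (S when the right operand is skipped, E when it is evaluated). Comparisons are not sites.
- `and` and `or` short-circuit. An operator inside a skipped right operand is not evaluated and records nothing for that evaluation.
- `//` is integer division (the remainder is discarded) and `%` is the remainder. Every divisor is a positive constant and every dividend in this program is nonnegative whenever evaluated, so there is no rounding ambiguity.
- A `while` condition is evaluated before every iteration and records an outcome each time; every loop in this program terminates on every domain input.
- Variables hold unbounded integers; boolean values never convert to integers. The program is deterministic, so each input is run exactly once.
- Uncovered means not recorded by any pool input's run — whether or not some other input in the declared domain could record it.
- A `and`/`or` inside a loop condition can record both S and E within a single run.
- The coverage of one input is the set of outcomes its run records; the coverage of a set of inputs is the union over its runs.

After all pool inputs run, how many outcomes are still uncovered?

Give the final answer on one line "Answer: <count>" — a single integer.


#1 (a=14, n=1) -> B1->T, B1->T, B1->T, B1->F, B3->E, B2->F, B4->F, B5->T, B6->F; covered: B1=T, B1=F, B2=F, B3=E, B4=F, B5=T, B6=F
#2 (a=7, n=0) -> B1->T, B1->T, B1->T, B1->F, B3->E, B2->T, B3->E, B2->T, B3->E, B2->T, B3->E, B2->T, B3->S, B2->F, ...; covered: B1=T, B1=F, B2=T, B2=F, B3=S, B3=E, B4=T, B6=F
#3 (a=16, n=3) -> B1->T, B1->T, B1->F, B3->E, B2->T, B3->E, B2->T, B3->E, B2->T, B3->E, B2->T, B3->S, B2->F, B4->F, ...; covered: B1=T, B1=F, B2=T, B2=F, B3=S, B3=E, B4=F, B5=F, B6=F
#4 (a=17, n=-2) -> B1->T, B1->T, B1->T, B1->T, B1->F, B3->E, B2->F, B4->F, B5->F, B6->F; covered: B1=T, B1=F, B2=F, B3=E, B4=F, B5=F, B6=F
#5 (a=13, n=-1) -> B1->T, B1->T, B1->T, B1->T, B1->F, B3->E, B2->T, B3->E, B2->T, B3->E, B2->T, B3->E, B2->T, B3->S, ...; covered: B1=T, B1=F, B2=T, B2=F, B3=S, B3=E, B4=F, B5=T, B6=F
#6 (a=5, n=2) -> B1->T, B1->T, B1->T, B1->F, B3->E, B2->T, B3->E, B2->T, B3->E, B2->T, B3->E, B2->T, B3->S, B2->F, ...; covered: B1=T, B1=F, B2=T, B2=F, B3=S, B3=E, B4=T, B6=T
#7 (a=3, n=-1) -> B1->T, B1->T, B1->T, B1->T, B1->F, B3->E, B2->T, B3->E, B2->T, B3->E, B2->T, B3->E, B2->T, B3->S, ...; covered: B1=T, B1=F, B2=T, B2=F, B3=S, B3=E, B4=T, B6=F
#8 (a=9, n=0) -> B1->T, B1->T, B1->T, B1->F, B3->E, B2->T, B3->E, B2->T, B3->E, B2->T, B3->E, B2->T, B3->S, B2->F, ...; covered: B1=T, B1=F, B2=T, B2=F, B3=S, B3=E, B4=T, B6=F
#9 (a=15, n=0) -> B1->T, B1->T, B1->T, B1->F, B3->E, B2->T, B3->E, B2->T, B3->E, B2->T, B3->E, B2->T, B3->S, B2->F, ...; covered: B1=T, B1=F, B2=T, B2=F, B3=S, B3=E, B4=F, B5=T, B6=F
union over the pool: B1=T, B1=F, B2=T, B2=F, B3=S, B3=E, B4=T, B4=F, B5=T, B5=F, B6=T, B6=F
uncovered (0 of 12): none
Answer: 0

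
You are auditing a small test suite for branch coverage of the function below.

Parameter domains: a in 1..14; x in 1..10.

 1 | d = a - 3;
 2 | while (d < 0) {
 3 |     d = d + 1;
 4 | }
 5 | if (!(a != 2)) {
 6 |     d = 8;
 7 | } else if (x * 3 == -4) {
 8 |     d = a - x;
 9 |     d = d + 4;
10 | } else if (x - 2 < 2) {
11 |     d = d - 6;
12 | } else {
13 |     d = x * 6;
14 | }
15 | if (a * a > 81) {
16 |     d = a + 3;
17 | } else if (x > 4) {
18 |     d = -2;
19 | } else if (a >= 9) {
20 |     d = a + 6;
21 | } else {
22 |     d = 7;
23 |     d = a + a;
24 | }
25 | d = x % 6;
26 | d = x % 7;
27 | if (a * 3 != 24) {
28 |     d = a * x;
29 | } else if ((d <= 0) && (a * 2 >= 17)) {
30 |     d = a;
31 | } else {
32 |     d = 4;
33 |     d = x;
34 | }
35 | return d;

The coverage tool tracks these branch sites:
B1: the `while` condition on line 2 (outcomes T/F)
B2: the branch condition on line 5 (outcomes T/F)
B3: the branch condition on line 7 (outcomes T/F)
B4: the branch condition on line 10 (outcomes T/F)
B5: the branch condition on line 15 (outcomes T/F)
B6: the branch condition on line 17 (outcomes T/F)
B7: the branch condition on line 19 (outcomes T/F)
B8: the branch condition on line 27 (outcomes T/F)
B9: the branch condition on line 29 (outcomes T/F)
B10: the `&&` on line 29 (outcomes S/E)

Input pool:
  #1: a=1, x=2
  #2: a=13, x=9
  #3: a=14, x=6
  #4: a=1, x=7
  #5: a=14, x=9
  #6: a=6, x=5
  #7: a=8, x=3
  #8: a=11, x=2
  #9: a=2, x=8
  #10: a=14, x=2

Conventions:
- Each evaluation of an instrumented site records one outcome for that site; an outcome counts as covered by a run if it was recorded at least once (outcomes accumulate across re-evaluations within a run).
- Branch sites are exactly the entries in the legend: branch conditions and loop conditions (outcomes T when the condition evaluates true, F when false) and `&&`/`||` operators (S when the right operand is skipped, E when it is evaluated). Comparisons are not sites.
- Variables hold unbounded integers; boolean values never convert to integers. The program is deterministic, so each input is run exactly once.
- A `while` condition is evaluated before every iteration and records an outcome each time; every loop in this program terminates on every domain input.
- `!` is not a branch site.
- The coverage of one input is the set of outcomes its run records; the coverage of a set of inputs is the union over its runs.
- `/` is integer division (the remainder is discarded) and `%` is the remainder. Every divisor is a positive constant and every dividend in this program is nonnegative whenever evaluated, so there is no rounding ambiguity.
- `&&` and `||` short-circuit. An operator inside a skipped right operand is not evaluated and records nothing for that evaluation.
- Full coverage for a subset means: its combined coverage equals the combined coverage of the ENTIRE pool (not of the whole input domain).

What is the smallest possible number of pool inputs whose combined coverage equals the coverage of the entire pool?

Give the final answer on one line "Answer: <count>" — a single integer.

test 1 (a=1, x=2) fires B1->T, B1->T, B1->F, B2->F, B3->F, B4->T, B5->F, B6->F, B7->F, B8->T; hits B1=T, B1=F, B2=F, B3=F, B4=T, B5=F, B6=F, B7=F, B8=T
test 2 (a=13, x=9) fires B1->F, B2->F, B3->F, B4->F, B5->T, B8->T; hits B1=F, B2=F, B3=F, B4=F, B5=T, B8=T
test 3 (a=14, x=6) fires B1->F, B2->F, B3->F, B4->F, B5->T, B8->T; hits B1=F, B2=F, B3=F, B4=F, B5=T, B8=T
test 4 (a=1, x=7) fires B1->T, B1->T, B1->F, B2->F, B3->F, B4->F, B5->F, B6->T, B8->T; hits B1=T, B1=F, B2=F, B3=F, B4=F, B5=F, B6=T, B8=T
test 5 (a=14, x=9) fires B1->F, B2->F, B3->F, B4->F, B5->T, B8->T; hits B1=F, B2=F, B3=F, B4=F, B5=T, B8=T
test 6 (a=6, x=5) fires B1->F, B2->F, B3->F, B4->F, B5->F, B6->T, B8->T; hits B1=F, B2=F, B3=F, B4=F, B5=F, B6=T, B8=T
test 7 (a=8, x=3) fires B1->F, B2->F, B3->F, B4->T, B5->F, B6->F, B7->F, B8->F, B10->S, B9->F; hits B1=F, B2=F, B3=F, B4=T, B5=F, B6=F, B7=F, B8=F, B9=F, B10=S
test 8 (a=11, x=2) fires B1->F, B2->F, B3->F, B4->T, B5->T, B8->T; hits B1=F, B2=F, B3=F, B4=T, B5=T, B8=T
test 9 (a=2, x=8) fires B1->T, B1->F, B2->T, B5->F, B6->T, B8->T; hits B1=T, B1=F, B2=T, B5=F, B6=T, B8=T
test 10 (a=14, x=2) fires B1->F, B2->F, B3->F, B4->T, B5->T, B8->T; hits B1=F, B2=F, B3=F, B4=T, B5=T, B8=T
pool-wide coverage (16 outcomes): B1=T, B1=F, B2=T, B2=F, B3=F, B4=T, B4=F, B5=T, B5=F, B6=T, B6=F, B7=F, B8=T, B8=F, B9=F, B10=S
size 1 is not enough: best union over all size-1 subsets is 10/16
size 2 is not enough: best union over all size-2 subsets is 14/16
size 3: inputs {2, 7, 9} cover all 16 outcomes, and no lexicographically smaller subset of this size does

Answer: 3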